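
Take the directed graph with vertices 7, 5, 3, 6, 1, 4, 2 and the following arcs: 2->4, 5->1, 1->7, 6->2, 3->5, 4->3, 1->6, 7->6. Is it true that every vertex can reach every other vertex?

From 7 we can reach every vertex (1, 2, 3, 4, 5, 6, 7), and every vertex can reach 7 (1, 2, 3, 4, 5, 6, 7). So the whole graph is one strongly connected component.

Yes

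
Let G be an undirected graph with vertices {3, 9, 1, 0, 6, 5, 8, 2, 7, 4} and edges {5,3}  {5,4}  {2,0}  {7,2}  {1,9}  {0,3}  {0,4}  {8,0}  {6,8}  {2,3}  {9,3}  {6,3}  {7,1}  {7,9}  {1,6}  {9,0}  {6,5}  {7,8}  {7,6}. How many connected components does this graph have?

1

Starting from 0 we can reach 0, 1, 2, 3, 4, 5, 6, 7, 8, 9. That is one component of size 10.
Total: 1 component.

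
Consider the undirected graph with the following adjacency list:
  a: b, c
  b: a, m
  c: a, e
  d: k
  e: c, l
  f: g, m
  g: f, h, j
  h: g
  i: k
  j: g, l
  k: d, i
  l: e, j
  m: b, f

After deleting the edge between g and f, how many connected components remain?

2

g and f are still connected via g-j-l-e-c-a-b-m-f, so the component count stays at 2.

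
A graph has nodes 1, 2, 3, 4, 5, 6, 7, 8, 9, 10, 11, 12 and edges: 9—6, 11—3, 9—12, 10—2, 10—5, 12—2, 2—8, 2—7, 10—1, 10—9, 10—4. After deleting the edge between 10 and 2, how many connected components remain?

2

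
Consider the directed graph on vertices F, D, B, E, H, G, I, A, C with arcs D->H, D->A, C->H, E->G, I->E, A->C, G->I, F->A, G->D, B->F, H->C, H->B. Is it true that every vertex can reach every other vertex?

There is no directed path from B to G, so the graph is not strongly connected.

No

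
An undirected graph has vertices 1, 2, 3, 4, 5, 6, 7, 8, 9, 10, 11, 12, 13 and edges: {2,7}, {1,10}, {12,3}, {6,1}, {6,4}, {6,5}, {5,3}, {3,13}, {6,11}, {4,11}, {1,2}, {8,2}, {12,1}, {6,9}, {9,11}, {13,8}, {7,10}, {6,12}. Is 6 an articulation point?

Yes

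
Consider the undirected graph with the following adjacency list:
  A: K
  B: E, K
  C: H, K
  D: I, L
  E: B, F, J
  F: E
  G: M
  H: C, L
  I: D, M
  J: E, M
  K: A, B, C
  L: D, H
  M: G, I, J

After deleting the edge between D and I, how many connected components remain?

D and I are still connected via D-L-H-C-K-B-E-J-M-I, so the component count stays at 1.

1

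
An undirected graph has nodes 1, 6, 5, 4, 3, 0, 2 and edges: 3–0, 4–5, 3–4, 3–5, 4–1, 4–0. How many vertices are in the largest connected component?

5

6 is isolated — a component by itself.
2 is isolated — a component by itself.
Starting from 0 we can reach 0, 1, 3, 4, 5. That is one component of size 5.
The largest has 5 vertices.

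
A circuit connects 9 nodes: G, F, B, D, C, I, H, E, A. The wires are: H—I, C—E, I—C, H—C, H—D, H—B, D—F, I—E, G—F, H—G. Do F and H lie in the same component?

Yes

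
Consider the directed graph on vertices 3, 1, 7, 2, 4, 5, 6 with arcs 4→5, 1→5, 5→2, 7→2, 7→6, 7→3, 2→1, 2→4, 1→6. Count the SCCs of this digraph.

4

{1, 2, 4, 5} are all mutually reachable — one SCC of size 4.
{6} is an SCC by itself.
{7} is an SCC by itself.
{3} is an SCC by itself.
That gives 4 strongly connected components.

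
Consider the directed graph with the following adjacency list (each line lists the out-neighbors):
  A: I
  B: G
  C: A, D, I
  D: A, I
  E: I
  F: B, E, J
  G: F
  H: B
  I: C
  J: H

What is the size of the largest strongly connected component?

{B, F, G, H, J} are all mutually reachable — one SCC of size 5.
{A, C, D, I} are all mutually reachable — one SCC of size 4.
{E} is an SCC by itself.
The largest has 5 vertices.

5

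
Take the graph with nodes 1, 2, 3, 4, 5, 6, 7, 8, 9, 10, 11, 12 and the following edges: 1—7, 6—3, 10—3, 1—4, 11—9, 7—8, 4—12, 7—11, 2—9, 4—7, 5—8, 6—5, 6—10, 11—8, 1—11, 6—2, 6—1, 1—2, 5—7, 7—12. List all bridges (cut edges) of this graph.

The edges on the cycle 6-10-3-6 are not bridges since each lies on that cycle.
Every edge lies on some cycle, so there are no bridges.

none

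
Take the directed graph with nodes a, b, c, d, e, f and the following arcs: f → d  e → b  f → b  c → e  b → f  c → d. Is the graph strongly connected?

There is no directed path from b to a, so the graph is not strongly connected.

No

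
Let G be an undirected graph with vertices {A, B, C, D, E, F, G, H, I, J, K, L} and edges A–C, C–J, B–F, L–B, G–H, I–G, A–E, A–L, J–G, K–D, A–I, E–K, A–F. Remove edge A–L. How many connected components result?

1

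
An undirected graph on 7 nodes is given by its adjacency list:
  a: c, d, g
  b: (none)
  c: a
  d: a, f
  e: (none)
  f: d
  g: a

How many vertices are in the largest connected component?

e is isolated — a component by itself.
b is isolated — a component by itself.
Starting from a we can reach a, c, d, f, g. That is one component of size 5.
The largest has 5 vertices.

5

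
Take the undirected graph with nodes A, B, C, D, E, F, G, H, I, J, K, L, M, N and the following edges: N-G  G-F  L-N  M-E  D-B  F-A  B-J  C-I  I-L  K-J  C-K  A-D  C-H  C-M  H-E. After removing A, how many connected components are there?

1

With A gone, the remaining components are: {B, C, D, E, F, G, H, I, J, K, L, M, N}.
That is 1 component.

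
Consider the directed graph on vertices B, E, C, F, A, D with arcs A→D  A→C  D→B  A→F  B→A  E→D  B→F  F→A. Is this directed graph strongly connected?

No

There is no directed path from C to A, so the graph is not strongly connected.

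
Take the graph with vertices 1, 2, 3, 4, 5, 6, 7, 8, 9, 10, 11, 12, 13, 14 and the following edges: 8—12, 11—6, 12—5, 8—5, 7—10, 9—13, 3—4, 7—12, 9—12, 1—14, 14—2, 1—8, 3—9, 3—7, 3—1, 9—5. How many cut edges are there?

6

The edges on the cycle 3-1-8-12-9-3 are not bridges since each lies on that cycle.
But removing 14—1 disconnects 14 from 1; removing 11—6 disconnects 11 from 6; removing 10—7 disconnects 10 from 7; removing 13—9 disconnects 13 from 9 — these are bridges.
In total 6 edges are bridges.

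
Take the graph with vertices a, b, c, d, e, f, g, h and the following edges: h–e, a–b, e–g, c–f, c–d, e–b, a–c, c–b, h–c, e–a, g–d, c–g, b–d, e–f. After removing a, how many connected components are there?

1

With a gone, the remaining components are: {b, c, d, e, f, g, h}.
That is 1 component.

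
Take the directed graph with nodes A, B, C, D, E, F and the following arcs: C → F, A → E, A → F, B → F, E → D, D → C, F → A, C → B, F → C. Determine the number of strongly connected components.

{A, B, C, D, E, F} are all mutually reachable — one SCC of size 6.
That gives 1 strongly connected component.

1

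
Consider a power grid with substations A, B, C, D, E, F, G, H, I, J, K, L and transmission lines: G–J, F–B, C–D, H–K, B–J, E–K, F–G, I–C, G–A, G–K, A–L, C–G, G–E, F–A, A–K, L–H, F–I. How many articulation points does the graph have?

1

Removing C increases the component count from 1 to 2, so C is a cut vertex.
By contrast removing A leaves 1 component; it is not a cut vertex. No other vertex is a cut vertex either.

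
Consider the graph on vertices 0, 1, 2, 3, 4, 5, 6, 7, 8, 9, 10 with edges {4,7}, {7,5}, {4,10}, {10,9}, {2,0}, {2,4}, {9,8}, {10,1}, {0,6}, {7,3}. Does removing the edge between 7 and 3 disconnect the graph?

Removing 7—3 leaves no path between 7 and 3: the component count goes from 1 to 2. So it is a bridge.

Yes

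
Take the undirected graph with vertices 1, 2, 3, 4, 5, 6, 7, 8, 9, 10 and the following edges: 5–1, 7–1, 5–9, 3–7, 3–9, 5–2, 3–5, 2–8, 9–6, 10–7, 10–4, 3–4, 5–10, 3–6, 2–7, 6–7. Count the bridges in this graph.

The edges on the cycle 3-5-2-7-6-9-3 are not bridges since each lies on that cycle.
But removing 8–2 disconnects 8 from 2 — this is a bridge.

1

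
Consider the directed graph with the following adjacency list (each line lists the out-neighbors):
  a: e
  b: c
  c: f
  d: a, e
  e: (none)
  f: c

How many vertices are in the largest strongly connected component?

2

{c, f} are all mutually reachable — one SCC of size 2.
{a} is an SCC by itself.
{d} is an SCC by itself.
{e} is an SCC by itself.
{b} is an SCC by itself.
The largest has 2 vertices.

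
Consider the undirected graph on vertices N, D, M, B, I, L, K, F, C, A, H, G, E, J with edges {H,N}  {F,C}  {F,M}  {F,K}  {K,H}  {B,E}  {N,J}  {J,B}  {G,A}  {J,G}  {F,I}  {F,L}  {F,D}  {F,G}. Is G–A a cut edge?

Yes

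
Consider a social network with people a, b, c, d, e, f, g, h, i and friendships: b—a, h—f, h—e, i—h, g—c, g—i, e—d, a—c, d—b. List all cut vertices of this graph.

h

Removing h increases the component count from 1 to 2, so h is a cut vertex.
By contrast removing b leaves 1 component; it is not a cut vertex. No other vertex is a cut vertex either.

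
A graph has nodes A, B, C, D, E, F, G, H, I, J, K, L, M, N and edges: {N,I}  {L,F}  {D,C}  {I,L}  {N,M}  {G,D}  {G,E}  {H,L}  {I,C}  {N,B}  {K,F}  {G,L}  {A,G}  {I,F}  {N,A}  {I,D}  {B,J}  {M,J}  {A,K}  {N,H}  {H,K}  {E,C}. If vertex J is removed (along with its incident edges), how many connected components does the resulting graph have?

1

With J gone, the remaining components are: {A, B, C, D, E, F, G, H, I, K, L, M, N}.
That is 1 component.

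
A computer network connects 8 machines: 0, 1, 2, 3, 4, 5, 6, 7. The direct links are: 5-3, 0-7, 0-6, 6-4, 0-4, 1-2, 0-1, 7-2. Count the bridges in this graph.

1

The edges on the cycle 0-6-4-0 are not bridges since each lies on that cycle.
But removing 5-3 disconnects 5 from 3 — this is a bridge.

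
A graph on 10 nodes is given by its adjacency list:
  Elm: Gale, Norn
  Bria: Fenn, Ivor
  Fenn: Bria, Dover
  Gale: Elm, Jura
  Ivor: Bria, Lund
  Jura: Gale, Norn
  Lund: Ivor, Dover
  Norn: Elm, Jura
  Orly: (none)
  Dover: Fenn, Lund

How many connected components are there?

3

Orly is isolated — a component by itself.
Starting from Elm we can reach Elm, Gale, Jura, Norn. That is one component of size 4.
Starting from Bria we can reach Bria, Fenn, Ivor, Lund, Dover. That is one component of size 5.
Total: 3 components.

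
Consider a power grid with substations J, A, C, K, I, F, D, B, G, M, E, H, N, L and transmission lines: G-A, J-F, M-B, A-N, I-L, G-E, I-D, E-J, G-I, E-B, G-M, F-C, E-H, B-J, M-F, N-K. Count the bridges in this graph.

The edges on the cycle G-E-B-J-F-M-G are not bridges since each lies on that cycle.
But removing N-K disconnects N from K; removing I-D disconnects I from D; removing A-N disconnects A from N; removing E-H disconnects E from H — these are bridges.
In total 8 edges are bridges.

8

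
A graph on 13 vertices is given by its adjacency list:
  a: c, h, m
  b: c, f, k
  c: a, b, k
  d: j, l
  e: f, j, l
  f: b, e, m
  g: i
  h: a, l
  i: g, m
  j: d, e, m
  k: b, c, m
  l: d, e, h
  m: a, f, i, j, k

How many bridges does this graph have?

The edges on the cycle m-j-e-f-m are not bridges since each lies on that cycle.
But removing i-m disconnects i from m; removing i-g disconnects i from g — these are bridges.
That makes 2 bridges.

2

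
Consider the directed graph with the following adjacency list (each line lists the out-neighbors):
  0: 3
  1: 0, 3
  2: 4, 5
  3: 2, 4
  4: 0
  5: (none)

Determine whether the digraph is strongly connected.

There is no directed path from 3 to 1, so the graph is not strongly connected.

No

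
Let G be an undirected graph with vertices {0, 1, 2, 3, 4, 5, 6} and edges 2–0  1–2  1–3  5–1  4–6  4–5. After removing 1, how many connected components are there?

3

With 1 gone, the remaining components are: {3}; {0, 2}; {4, 5, 6}.
That is 3 components.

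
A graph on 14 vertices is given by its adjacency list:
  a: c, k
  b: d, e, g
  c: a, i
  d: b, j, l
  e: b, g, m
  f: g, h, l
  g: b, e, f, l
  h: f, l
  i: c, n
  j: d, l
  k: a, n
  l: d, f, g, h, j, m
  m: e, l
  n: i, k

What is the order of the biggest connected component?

9

Starting from a we can reach a, c, i, k, n. That is one component of size 5.
Starting from b we can reach b, d, e, f, g, h, j, l, m. That is one component of size 9.
The largest has 9 vertices.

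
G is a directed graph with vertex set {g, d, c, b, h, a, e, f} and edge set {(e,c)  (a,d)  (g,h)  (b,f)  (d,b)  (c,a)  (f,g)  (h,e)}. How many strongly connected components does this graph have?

{a, b, c, d, e, f, g, h} are all mutually reachable — one SCC of size 8.
That gives 1 strongly connected component.

1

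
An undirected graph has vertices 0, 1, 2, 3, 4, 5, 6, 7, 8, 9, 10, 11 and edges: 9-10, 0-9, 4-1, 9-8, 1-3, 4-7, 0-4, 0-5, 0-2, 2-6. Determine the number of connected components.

11 is isolated — a component by itself.
Starting from 0 we can reach 0, 1, 2, 3, 4, 5, 6, 7, 8, 9, 10. That is one component of size 11.
Total: 2 components.

2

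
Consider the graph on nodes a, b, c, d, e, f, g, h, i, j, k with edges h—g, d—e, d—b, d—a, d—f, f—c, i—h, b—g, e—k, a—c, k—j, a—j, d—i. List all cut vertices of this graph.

d

Removing d increases the component count from 1 to 2, so d is a cut vertex.
By contrast removing g leaves 1 component; it is not a cut vertex. No other vertex is a cut vertex either.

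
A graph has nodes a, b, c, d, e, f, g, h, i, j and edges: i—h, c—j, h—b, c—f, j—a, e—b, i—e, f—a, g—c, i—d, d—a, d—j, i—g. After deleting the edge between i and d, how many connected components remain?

i and d are still connected via i-g-c-j-d, so the component count stays at 1.

1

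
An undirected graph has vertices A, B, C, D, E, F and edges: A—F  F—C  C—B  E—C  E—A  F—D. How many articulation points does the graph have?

2

Removing C increases the component count from 1 to 2, so C is a cut vertex.
Removing F increases the component count from 1 to 2, so F is a cut vertex.
By contrast removing D leaves 1 component; it is not a cut vertex. No other vertex is a cut vertex either.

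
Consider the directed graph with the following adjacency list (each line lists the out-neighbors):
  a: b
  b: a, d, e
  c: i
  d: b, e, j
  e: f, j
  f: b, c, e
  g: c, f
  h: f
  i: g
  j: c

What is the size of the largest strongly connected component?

{a, b, c, d, e, f, g, i, j} are all mutually reachable — one SCC of size 9.
{h} is an SCC by itself.
The largest has 9 vertices.

9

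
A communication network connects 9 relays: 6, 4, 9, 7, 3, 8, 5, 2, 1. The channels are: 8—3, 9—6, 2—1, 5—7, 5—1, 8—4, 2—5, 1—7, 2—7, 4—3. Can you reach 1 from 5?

From 5 we can reach 1, 2, 5, 7, which includes 1.

Yes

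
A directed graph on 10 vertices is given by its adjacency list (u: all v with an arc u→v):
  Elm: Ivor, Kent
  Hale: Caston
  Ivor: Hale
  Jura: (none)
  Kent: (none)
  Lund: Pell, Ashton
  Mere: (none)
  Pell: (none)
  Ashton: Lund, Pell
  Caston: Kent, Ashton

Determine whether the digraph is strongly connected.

No

There is no directed path from Ashton to Mere, so the graph is not strongly connected.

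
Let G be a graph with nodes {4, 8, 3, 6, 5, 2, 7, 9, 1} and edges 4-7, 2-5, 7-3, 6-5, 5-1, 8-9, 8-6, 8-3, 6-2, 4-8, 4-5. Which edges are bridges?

The edges on the cycle 4-8-6-2-5-4 are not bridges since each lies on that cycle.
But removing 1-5 disconnects 1 from 5; removing 8-9 disconnects 8 from 9 — these are bridges.

1-5, 8-9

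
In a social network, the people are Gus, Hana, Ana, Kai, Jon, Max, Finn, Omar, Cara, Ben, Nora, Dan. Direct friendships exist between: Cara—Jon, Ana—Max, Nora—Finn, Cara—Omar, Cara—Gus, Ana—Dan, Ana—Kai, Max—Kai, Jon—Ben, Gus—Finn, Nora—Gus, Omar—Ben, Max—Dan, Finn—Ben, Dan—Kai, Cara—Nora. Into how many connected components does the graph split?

3

Hana is isolated — a component by itself.
Starting from Ana we can reach Ana, Dan, Kai, Max. That is one component of size 4.
Starting from Ben we can reach Ben, Gus, Jon, Cara, Finn, Nora, Omar. That is one component of size 7.
Total: 3 components.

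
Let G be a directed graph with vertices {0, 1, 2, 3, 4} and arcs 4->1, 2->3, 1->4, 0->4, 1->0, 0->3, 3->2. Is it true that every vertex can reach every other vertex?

There is no directed path from 2 to 4, so the graph is not strongly connected.

No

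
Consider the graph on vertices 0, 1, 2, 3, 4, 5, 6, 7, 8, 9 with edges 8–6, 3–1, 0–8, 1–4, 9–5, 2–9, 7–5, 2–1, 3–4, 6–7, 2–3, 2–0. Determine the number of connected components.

Starting from 0 we can reach 0, 1, 2, 3, 4, 5, 6, 7, 8, 9. That is one component of size 10.
Total: 1 component.

1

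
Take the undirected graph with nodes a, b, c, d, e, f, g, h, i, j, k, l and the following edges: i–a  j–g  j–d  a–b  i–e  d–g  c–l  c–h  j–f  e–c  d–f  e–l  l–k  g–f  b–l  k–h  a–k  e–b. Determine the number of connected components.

2

Starting from d we can reach d, f, g, j. That is one component of size 4.
Starting from a we can reach a, b, c, e, h, i, k, l. That is one component of size 8.
Total: 2 components.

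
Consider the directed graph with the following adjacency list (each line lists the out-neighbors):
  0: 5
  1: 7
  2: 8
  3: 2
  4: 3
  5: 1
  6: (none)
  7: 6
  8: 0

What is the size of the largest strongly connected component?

1

{4} is an SCC by itself.
{8} is an SCC by itself.
{5} is an SCC by itself.
{2} is an SCC by itself.
{6} is an SCC by itself.
(and 4 more singleton SCCs)
The largest has 1 vertex.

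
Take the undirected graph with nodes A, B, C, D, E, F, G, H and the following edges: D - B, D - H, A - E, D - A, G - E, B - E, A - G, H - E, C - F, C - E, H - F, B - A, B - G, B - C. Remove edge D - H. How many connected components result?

1

D and H are still connected via D-B-E-H, so the component count stays at 1.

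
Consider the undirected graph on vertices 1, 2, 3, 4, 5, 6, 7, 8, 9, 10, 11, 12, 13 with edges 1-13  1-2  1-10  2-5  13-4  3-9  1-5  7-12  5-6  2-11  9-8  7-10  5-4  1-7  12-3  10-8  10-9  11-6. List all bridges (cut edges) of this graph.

none

The edges on the cycle 1-2-11-6-5-1 are not bridges since each lies on that cycle.
Every edge lies on some cycle, so there are no bridges.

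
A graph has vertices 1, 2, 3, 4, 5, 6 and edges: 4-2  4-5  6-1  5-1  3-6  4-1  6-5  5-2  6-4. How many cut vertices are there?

Removing 6 increases the component count from 1 to 2, so 6 is a cut vertex.
By contrast removing 5 leaves 1 component; it is not a cut vertex. No other vertex is a cut vertex either.

1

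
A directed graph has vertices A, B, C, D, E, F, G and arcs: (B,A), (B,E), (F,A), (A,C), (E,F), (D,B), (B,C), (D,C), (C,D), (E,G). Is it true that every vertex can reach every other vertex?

There is no directed path from G to D, so the graph is not strongly connected.

No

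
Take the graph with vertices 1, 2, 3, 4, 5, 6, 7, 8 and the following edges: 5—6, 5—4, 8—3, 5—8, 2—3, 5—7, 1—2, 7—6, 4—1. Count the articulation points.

Removing 5 increases the component count from 1 to 2, so 5 is a cut vertex.
By contrast removing 8 leaves 1 component; it is not a cut vertex. No other vertex is a cut vertex either.

1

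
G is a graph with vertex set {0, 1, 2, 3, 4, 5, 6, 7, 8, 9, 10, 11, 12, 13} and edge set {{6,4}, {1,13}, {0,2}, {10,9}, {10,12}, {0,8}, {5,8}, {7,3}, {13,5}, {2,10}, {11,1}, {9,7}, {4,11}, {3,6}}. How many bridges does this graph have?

1

The edges on the cycle 0-2-10-9-7-3-6-4-11-1-13-5-8-0 are not bridges since each lies on that cycle.
But removing 10—12 disconnects 10 from 12 — this is a bridge.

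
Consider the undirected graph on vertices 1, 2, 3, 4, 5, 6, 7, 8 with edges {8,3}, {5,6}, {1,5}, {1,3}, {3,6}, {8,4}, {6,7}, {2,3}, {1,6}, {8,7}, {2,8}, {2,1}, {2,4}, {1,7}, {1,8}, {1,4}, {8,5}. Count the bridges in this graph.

0

The edges on the cycle 1-8-5-6-1 are not bridges since each lies on that cycle.
Every edge lies on some cycle, so there are no bridges.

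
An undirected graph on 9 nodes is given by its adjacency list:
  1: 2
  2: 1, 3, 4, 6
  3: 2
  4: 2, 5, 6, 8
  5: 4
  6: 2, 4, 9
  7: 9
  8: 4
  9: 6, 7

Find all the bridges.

The edges on the cycle 4-6-2-4 are not bridges since each lies on that cycle.
But removing 6-9 disconnects 6 from 9; removing 2-3 disconnects 2 from 3; removing 2-1 disconnects 2 from 1; removing 4-8 disconnects 4 from 8 — these are bridges.
In total 6 edges are bridges.

1-2, 2-3, 4-5, 4-8, 6-9, 7-9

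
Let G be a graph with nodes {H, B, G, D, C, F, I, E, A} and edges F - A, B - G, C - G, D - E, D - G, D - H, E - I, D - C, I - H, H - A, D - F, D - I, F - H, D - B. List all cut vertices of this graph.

Removing D increases the component count from 1 to 2, so D is a cut vertex.
By contrast removing I leaves 1 component; it is not a cut vertex. No other vertex is a cut vertex either.

D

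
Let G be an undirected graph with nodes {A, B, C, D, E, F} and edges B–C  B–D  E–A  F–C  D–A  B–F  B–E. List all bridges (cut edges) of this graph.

none

The edges on the cycle B-F-C-B are not bridges since each lies on that cycle.
Every edge lies on some cycle, so there are no bridges.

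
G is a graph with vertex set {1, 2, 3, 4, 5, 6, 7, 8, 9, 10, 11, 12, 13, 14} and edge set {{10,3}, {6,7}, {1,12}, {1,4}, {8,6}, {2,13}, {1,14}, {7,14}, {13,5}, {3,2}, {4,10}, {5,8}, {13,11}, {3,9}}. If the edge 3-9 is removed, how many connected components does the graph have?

Before removal there is 1 component.
3-9 is a bridge — removing it separates 3's side from 9's side.
After removal: 2 components.

2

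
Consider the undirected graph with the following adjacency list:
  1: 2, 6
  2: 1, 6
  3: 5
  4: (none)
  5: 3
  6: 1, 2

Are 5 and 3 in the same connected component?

From 5 we can reach 3, 5, which includes 3.

Yes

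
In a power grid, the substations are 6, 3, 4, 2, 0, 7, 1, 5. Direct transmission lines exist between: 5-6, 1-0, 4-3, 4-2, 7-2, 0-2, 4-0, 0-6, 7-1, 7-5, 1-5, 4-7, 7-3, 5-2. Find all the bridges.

The edges on the cycle 4-7-1-0-4 are not bridges since each lies on that cycle.
Every edge lies on some cycle, so there are no bridges.

none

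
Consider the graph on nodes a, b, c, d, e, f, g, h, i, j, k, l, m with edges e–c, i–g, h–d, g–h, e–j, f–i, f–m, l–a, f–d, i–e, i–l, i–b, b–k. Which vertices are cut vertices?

b, e, f, i, l

Removing b increases the component count from 1 to 2, so b is a cut vertex.
Removing e increases the component count from 1 to 3, so e is a cut vertex.
Removing f increases the component count from 1 to 2, so f is a cut vertex.
Likewise i, l are cut vertices.
By contrast removing c leaves 1 component; it is not a cut vertex. No other vertex is a cut vertex either.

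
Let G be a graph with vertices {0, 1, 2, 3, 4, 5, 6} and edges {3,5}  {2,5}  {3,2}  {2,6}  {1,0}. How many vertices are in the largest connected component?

4 is isolated — a component by itself.
Starting from 0 we can reach 0, 1. That is one component of size 2.
Starting from 2 we can reach 2, 3, 5, 6. That is one component of size 4.
The largest has 4 vertices.

4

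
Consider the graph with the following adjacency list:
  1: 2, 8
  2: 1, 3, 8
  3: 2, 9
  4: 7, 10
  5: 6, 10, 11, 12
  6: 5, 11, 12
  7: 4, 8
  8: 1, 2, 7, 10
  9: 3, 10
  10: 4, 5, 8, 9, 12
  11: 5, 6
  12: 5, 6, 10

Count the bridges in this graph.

The edges on the cycle 5-11-6-5 are not bridges since each lies on that cycle.
Every edge lies on some cycle, so there are no bridges.

0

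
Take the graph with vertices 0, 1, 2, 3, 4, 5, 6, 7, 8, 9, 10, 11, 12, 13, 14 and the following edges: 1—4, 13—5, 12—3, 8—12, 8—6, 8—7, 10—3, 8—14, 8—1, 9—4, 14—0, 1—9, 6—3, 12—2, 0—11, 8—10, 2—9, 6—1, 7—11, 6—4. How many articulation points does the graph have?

1

Removing 8 increases the component count from 2 to 3, so 8 is a cut vertex.
By contrast removing 14 leaves 2 components; it is not a cut vertex. No other vertex is a cut vertex either.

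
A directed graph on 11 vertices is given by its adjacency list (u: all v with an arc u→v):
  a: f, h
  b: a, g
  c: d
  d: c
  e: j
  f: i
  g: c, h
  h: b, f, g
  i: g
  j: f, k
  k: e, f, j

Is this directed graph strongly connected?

There is no directed path from d to b, so the graph is not strongly connected.

No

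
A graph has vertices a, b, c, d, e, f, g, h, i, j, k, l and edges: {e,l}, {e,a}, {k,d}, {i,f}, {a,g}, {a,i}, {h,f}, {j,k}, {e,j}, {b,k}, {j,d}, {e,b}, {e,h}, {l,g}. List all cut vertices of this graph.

Removing e increases the component count from 2 to 3, so e is a cut vertex.
By contrast removing i leaves 2 components; it is not a cut vertex. No other vertex is a cut vertex either.

e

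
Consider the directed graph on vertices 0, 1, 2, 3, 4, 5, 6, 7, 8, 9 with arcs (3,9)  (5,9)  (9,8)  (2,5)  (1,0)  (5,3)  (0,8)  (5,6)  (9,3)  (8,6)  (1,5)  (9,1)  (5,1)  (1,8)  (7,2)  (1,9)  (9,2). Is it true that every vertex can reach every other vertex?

No

There is no directed path from 1 to 4, so the graph is not strongly connected.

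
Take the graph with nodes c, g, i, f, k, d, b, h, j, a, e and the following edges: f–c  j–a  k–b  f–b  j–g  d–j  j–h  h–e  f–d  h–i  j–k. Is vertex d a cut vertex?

Deleting d leaves 1 component (was 1) (its neighbors f, j remain connected to each other), so d is not a cut vertex.

No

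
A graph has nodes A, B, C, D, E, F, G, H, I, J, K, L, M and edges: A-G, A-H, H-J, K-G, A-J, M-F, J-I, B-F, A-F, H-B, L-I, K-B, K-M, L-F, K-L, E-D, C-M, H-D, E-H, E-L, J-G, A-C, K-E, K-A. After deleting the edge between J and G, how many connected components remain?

1

J and G are still connected via J-A-G, so the component count stays at 1.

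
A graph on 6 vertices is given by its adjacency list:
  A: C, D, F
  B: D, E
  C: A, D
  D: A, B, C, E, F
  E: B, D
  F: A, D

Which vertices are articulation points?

D

Removing D increases the component count from 1 to 2, so D is a cut vertex.
By contrast removing A leaves 1 component; it is not a cut vertex. No other vertex is a cut vertex either.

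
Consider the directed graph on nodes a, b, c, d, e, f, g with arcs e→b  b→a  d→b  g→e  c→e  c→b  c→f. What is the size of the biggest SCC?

1

{f} is an SCC by itself.
{e} is an SCC by itself.
{d} is an SCC by itself.
{g} is an SCC by itself.
{a} is an SCC by itself.
(and 2 more singleton SCCs)
The largest has 1 vertex.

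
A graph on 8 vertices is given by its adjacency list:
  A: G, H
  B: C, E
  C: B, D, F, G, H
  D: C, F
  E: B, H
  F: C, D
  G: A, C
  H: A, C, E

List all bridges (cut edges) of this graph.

The edges on the cycle C-F-D-C are not bridges since each lies on that cycle.
Every edge lies on some cycle, so there are no bridges.

none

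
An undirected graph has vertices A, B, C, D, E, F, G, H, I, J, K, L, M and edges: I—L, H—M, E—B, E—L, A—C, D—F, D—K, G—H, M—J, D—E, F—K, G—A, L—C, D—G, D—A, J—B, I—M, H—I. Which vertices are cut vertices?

D

Removing D increases the component count from 1 to 2, so D is a cut vertex.
By contrast removing L leaves 1 component; it is not a cut vertex. No other vertex is a cut vertex either.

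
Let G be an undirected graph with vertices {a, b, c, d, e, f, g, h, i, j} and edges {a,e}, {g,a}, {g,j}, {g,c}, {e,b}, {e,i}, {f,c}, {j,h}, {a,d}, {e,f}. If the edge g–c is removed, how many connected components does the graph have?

1

g and c are still connected via g-a-e-f-c, so the component count stays at 1.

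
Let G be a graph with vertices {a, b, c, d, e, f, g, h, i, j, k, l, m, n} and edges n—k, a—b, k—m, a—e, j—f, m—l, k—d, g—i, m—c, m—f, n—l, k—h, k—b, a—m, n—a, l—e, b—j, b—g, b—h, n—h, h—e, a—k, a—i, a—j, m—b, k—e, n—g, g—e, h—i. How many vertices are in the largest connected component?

14

Starting from a we can reach a, b, c, d, e, f, g, h, i, j, k, l, m, n. That is one component of size 14.
The largest has 14 vertices.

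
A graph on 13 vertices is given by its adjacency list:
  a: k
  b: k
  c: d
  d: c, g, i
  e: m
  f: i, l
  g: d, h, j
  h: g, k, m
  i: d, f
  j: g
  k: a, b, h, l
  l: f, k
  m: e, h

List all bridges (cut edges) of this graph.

a-k, b-k, c-d, e-m, g-j, h-m

The edges on the cycle i-f-l-k-h-g-d-i are not bridges since each lies on that cycle.
But removing e-m disconnects e from m; removing j-g disconnects j from g; removing a-k disconnects a from k; removing b-k disconnects b from k — these are bridges.
In total 6 edges are bridges.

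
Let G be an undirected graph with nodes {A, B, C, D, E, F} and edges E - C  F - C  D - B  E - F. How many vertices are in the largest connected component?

A is isolated — a component by itself.
Starting from B we can reach B, D. That is one component of size 2.
Starting from C we can reach C, E, F. That is one component of size 3.
The largest has 3 vertices.

3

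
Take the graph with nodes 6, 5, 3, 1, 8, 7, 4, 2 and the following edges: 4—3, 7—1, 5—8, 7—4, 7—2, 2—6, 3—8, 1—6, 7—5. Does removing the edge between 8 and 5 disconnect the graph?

No

After removing 8—5, the path 8-3-4-7-5 still connects them, so the edge is not a bridge.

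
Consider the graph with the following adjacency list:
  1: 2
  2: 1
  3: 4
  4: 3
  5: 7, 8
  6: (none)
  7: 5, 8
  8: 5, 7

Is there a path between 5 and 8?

From 5 we can reach 5, 7, 8, which includes 8.

Yes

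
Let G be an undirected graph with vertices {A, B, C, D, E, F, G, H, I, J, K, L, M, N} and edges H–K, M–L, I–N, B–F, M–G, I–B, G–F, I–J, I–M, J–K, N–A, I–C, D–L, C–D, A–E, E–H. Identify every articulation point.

I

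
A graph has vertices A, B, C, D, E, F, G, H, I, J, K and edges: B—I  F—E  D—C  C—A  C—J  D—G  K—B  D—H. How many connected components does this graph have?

3

Starting from E we can reach E, F. That is one component of size 2.
Starting from B we can reach B, I, K. That is one component of size 3.
Starting from A we can reach A, C, D, G, H, J. That is one component of size 6.
Total: 3 components.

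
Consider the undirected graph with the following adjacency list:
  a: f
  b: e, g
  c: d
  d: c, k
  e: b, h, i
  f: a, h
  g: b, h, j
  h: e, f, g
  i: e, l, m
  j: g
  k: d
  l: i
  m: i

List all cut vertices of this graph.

Removing d increases the component count from 2 to 3, so d is a cut vertex.
Removing e increases the component count from 2 to 3, so e is a cut vertex.
Removing f increases the component count from 2 to 3, so f is a cut vertex.
Likewise g, h, i are cut vertices.
By contrast removing j leaves 2 components; it is not a cut vertex. No other vertex is a cut vertex either.

d, e, f, g, h, i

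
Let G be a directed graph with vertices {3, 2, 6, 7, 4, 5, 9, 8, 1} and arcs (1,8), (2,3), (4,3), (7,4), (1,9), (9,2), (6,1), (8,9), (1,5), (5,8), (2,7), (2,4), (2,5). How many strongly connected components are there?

{2, 5, 8, 9} are all mutually reachable — one SCC of size 4.
{6} is an SCC by itself.
{3} is an SCC by itself.
{4} is an SCC by itself.
{1} is an SCC by itself.
(and 1 more singleton SCC)
That gives 6 strongly connected components.

6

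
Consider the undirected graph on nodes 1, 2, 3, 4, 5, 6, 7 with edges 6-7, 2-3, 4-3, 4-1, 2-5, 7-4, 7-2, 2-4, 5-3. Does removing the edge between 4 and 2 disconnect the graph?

After removing 4-2, the path 4-7-2 still connects them, so the edge is not a bridge.

No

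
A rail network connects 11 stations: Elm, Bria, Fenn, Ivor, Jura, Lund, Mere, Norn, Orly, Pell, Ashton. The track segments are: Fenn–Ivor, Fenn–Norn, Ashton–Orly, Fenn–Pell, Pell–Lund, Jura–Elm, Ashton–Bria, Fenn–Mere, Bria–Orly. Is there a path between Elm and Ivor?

No

The component containing Elm is {Elm, Jura}, and Ivor is not in it.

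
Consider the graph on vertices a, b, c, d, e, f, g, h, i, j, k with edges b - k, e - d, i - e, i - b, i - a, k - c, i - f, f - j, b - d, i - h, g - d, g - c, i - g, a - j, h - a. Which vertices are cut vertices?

Removing i increases the component count from 1 to 2, so i is a cut vertex.
By contrast removing g leaves 1 component; it is not a cut vertex. No other vertex is a cut vertex either.

i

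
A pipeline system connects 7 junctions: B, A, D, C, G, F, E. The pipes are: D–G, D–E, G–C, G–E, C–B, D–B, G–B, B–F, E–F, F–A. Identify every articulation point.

F

Removing F increases the component count from 1 to 2, so F is a cut vertex.
By contrast removing C leaves 1 component; it is not a cut vertex. No other vertex is a cut vertex either.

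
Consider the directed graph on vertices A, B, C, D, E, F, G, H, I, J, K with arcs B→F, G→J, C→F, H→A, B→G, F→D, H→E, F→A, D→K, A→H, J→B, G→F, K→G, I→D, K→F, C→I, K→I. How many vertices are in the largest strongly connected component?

7

{B, D, F, G, I, J, K} are all mutually reachable — one SCC of size 7.
{A, H} are all mutually reachable — one SCC of size 2.
{C} is an SCC by itself.
{E} is an SCC by itself.
The largest has 7 vertices.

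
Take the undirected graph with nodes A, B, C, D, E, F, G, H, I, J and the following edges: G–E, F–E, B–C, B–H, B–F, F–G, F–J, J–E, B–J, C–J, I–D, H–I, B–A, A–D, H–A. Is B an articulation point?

Yes

Deleting B raises the number of components from 1 to 2, so B is a cut vertex.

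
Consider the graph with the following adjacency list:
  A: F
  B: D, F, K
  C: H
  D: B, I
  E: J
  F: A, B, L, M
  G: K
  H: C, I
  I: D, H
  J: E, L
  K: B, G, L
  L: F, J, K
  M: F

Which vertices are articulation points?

Removing B increases the component count from 1 to 2, so B is a cut vertex.
Removing D increases the component count from 1 to 2, so D is a cut vertex.
Removing F increases the component count from 1 to 3, so F is a cut vertex.
Likewise H, I, J, K, L are cut vertices.
By contrast removing G leaves 1 component; it is not a cut vertex. No other vertex is a cut vertex either.

B, D, F, H, I, J, K, L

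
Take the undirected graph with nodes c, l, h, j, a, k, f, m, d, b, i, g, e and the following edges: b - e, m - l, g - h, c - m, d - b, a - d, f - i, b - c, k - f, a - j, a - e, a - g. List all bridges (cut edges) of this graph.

a-g, a-j, b-c, c-m, f-i, f-k, g-h, l-m

The edges on the cycle a-d-b-e-a are not bridges since each lies on that cycle.
But removing a - j disconnects a from j; removing f - i disconnects f from i; removing c - m disconnects c from m; removing h - g disconnects h from g — these are bridges.
In total 8 edges are bridges.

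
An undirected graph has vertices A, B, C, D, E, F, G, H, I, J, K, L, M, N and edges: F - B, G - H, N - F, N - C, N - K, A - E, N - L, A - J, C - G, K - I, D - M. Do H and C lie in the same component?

Yes

From H we can reach B, C, F, G, H, I, K, L, N, which includes C.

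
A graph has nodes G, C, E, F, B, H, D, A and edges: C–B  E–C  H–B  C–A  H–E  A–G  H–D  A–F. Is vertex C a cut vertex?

Deleting C raises the number of components from 1 to 2, so C is a cut vertex.

Yes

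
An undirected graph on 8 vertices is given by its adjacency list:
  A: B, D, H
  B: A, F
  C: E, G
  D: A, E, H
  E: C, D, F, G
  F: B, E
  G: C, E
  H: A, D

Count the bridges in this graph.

The edges on the cycle E-C-G-E are not bridges since each lies on that cycle.
Every edge lies on some cycle, so there are no bridges.

0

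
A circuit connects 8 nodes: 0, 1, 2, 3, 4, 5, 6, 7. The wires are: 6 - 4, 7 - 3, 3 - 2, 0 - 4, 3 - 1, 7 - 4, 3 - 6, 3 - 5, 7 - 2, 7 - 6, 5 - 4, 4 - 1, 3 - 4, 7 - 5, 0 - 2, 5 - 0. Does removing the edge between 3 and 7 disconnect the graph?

No

After removing 3 - 7, the path 3-2-7 still connects them, so the edge is not a bridge.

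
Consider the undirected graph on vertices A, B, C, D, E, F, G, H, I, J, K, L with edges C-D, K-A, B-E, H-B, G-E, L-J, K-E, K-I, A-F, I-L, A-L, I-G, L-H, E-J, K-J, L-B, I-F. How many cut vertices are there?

0

Removing F, for instance, still leaves 2 components. No single vertex removal increases the component count — the graph has no articulation points.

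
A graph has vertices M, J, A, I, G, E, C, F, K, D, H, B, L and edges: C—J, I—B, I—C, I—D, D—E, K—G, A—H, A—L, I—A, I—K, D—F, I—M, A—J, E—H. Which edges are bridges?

The edges on the cycle I-D-E-H-A-I are not bridges since each lies on that cycle.
But removing K—I disconnects K from I; removing L—A disconnects L from A; removing B—I disconnects B from I; removing K—G disconnects K from G — these are bridges.
In total 6 edges are bridges.

A-L, B-I, D-F, G-K, I-K, I-M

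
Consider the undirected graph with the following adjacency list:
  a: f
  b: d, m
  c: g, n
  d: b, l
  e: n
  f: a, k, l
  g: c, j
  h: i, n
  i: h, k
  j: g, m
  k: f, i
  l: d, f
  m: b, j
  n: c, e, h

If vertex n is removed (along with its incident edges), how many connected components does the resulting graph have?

2

With n gone, the remaining components are: {e}; {a, b, c, d, f, g, h, i, j, k, l, m}.
That is 2 components.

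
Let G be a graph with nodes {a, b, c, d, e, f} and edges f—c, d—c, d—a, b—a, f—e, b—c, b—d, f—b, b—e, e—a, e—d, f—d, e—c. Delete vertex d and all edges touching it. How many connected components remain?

1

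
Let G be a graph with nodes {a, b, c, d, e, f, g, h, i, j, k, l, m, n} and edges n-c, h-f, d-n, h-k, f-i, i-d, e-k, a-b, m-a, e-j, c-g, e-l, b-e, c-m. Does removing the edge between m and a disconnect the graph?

After removing m-a, the path m-c-n-d-i-f-h-k-e-b-a still connects them, so the edge is not a bridge.

No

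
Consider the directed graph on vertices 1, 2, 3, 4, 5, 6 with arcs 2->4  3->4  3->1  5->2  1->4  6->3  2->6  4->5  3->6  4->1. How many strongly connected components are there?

1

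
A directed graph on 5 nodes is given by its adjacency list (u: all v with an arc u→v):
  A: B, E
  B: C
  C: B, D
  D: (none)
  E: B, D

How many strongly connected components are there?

{B, C} are all mutually reachable — one SCC of size 2.
{A} is an SCC by itself.
{E} is an SCC by itself.
{D} is an SCC by itself.
That gives 4 strongly connected components.

4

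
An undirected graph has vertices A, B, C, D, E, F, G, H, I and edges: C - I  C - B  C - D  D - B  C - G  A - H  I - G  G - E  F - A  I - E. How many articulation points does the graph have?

2

Removing A increases the component count from 2 to 3, so A is a cut vertex.
Removing C increases the component count from 2 to 3, so C is a cut vertex.
By contrast removing G leaves 2 components; it is not a cut vertex. No other vertex is a cut vertex either.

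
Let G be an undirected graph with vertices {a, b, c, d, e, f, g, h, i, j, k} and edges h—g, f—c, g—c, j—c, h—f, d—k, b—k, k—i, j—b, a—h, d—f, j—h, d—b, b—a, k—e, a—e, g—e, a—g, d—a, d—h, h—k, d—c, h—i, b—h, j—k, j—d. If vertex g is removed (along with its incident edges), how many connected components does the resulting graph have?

1

With g gone, the remaining components are: {a, b, c, d, e, f, h, i, j, k}.
That is 1 component.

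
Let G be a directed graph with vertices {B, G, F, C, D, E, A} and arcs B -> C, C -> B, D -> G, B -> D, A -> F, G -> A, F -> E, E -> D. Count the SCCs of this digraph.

{A, D, E, F, G} are all mutually reachable — one SCC of size 5.
{B, C} are all mutually reachable — one SCC of size 2.
That gives 2 strongly connected components.

2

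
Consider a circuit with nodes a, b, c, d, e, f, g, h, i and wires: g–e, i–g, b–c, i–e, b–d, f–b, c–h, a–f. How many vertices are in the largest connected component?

Starting from e we can reach e, g, i. That is one component of size 3.
Starting from a we can reach a, b, c, d, f, h. That is one component of size 6.
The largest has 6 vertices.

6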